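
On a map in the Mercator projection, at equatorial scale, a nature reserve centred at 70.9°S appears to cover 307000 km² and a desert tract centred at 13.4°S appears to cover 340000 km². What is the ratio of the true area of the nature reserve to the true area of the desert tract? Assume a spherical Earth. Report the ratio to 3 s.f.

Since Mercator area scale is 1/cos²φ, the true area equals the apparent area multiplied by cos²φ.
True area of nature reserve: 307000 × cos²(70.9°) = 307000 × 0.1071 = 32870 km².
True area of desert tract: 340000 × cos²(13.4°) = 340000 × 0.9463 = 321700 km².
Ratio = 32870 / 321700 ≈ 0.102.

0.102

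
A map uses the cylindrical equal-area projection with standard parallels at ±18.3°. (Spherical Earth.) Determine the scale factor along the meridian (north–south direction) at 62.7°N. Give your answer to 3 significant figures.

A cylindrical equal-area projection with standard parallel φ₀ has meridian scale h = cos φ / cos φ₀ and parallel scale k = cos φ₀ / cos φ (so areas are preserved, h·k = 1).
h = cos 62.7° / cos 18.3° = 0.4586/0.9494 = 0.4831.

0.483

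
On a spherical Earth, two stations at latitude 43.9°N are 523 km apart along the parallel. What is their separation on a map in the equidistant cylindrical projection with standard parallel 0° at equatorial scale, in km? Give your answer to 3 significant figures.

Plate carrée maps x = Rλ, y = Rφ. The meridian scale is h = 1 and the parallel scale is k = 1/cos φ = sec φ.
Along the parallel, k = sec 43.9° = 1/0.7206 = 1.388.
Map distance = 523 × 1.388 ≈ 726 km.

726 km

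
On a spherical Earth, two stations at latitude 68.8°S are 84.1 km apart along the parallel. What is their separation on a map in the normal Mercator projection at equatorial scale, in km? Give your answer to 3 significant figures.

Mercator is conformal, so the point scale is isotropic: h = k = sec φ = 1/cos φ.
Along the parallel, k = sec 68.8° = 1/0.3616 = 2.765.
Map distance = 84.1 × 2.765 ≈ 233 km.

233 km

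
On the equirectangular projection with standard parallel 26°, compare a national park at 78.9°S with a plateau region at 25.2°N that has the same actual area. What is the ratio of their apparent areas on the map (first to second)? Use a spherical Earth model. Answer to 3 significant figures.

In the equirectangular projection with standard parallel φ₀ = 26° (x = Rλ cos φ₀, y = Rφ), meridians are true-scale (h = 1) and the parallel scale is k = cos φ₀ / cos φ.
Areal scale at 78.9°: h·k = 1.000 × 4.669 = 4.669.
Areal scale at 25.2°: h·k = 1.000 × 0.9933 = 0.9933.
Ratio = 4.669/0.9933 ≈ 4.70.

4.70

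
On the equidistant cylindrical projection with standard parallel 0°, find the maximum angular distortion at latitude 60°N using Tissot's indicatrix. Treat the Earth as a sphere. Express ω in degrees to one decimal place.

38.9°

For the equirectangular projection with φ₀ = 0 (plate carrée), h = 1 along meridians and k = sec φ along parallels.
At 60°: h = 1.000, k = 2.000; principal scales a = 2.000, b = 1.000.
sin(ω/2) = (a − b)/(a + b) = 1.0000/3.000 = 0.3333, so ω = 2 arcsin(0.3333) ≈ 38.9°.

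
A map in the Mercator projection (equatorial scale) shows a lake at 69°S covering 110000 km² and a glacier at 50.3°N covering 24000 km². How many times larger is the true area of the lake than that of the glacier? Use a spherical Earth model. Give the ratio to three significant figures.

Since Mercator area scale is 1/cos²φ, the true area equals the apparent area multiplied by cos²φ.
True area of lake: 110000 × cos²(69°) = 110000 × 0.1284 = 14130 km².
True area of glacier: 24000 × cos²(50.3°) = 24000 × 0.4080 = 9793 km².
Ratio = 14130 / 9793 ≈ 1.44.

1.44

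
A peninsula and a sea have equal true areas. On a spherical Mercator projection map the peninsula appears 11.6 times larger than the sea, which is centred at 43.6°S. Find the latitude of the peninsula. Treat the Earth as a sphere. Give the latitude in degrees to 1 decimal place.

Mercator areal scale is sec²φ, so apparent-area ratio = sec²φ₁ / sec²φ₂ = cos²φ₂ / cos²φ₁.
cos²φ₂ / cos²φ₁ = 11.6  ⇒  cos φ₁ = cos 43.6° / √11.6 = 0.7242/3.406 = 0.2126.
φ₁ = arccos(0.2126) ≈ 77.7°.

77.7°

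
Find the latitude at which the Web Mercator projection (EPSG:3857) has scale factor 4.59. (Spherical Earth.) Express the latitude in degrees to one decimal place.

Mercator scale is k = sec φ = 1/cos φ.
1/cos φ = 4.59  ⇒  cos φ = 0.2179  ⇒  φ = arccos(0.2179) ≈ 77.4°.

77.4°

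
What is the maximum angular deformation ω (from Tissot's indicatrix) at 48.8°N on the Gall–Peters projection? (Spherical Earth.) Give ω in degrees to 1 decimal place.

8.1°

The Gall–Peters projection is cylindrical equal-area with φ₀ = 45°. For cylindrical equal-area with standard parallel φ₀, h = cos φ / cos φ₀ and k = cos φ₀ / cos φ, so h·k = 1.
At 48.8°: h = 0.9315, k = 1.074; principal scales a = 1.074, b = 0.9315.
sin(ω/2) = (a − b)/(a + b) = 0.1420/2.005 = 0.07081, so ω = 2 arcsin(0.07081) ≈ 8.1°.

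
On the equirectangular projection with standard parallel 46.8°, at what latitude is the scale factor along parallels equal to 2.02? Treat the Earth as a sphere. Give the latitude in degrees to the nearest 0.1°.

70.2°

The equidistant cylindrical projection with φ₀ = 46.8° has h = 1 (meridians true) and k = cos φ₀ / cos φ along parallels.
k = cos φ₀ / cos φ = 2.02  ⇒  cos φ = cos 46.8° / 2.02 = 0.3389.
φ = arccos(0.3389) ≈ 70.2°.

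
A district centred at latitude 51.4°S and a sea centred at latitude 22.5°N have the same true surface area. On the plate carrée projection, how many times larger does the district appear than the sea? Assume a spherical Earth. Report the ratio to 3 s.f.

1.48

In the plate carrée (x = Rλ, y = Rφ), meridians are true-scale (h = 1) and parallels are stretched by k = sec φ.
Areal scale at 51.4°: h·k = 1.000 × 1.603 = 1.603.
Areal scale at 22.5°: h·k = 1.000 × 1.082 = 1.082.
Ratio = 1.603/1.082 ≈ 1.48.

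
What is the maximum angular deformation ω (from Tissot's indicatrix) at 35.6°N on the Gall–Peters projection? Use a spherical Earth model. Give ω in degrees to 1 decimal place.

Gall–Peters is a cylindrical equal-area projection with standard parallels at ±45°. For cylindrical equal-area with standard parallel φ₀, h = cos φ / cos φ₀ and k = cos φ₀ / cos φ, so h·k = 1.
At 35.6°: h = 1.150, k = 0.8696; principal scales a = 1.150, b = 0.8696.
sin(ω/2) = (a − b)/(a + b) = 0.2803/2.020 = 0.1388, so ω = 2 arcsin(0.1388) ≈ 16.0°.

16.0°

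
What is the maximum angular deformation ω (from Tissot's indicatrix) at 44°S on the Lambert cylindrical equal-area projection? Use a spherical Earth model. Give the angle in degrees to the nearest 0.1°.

37.1°

The Lambert cylindrical equal-area projection is the cylindrical equal-area projection with its standard parallel at the equator (φ₀ = 0). Cylindrical equal-area (φ₀ = 0°): h = cos φ / cos 0° along meridians, k = cos 0° / cos φ along parallels; h·k = 1.
At 44°: h = 0.7193, k = 1.390; principal scales a = 1.390, b = 0.7193.
sin(ω/2) = (a − b)/(a + b) = 0.6708/2.110 = 0.3180, so ω = 2 arcsin(0.3180) ≈ 37.1°.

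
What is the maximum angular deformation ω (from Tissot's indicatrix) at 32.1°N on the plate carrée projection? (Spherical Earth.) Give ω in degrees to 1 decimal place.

Plate carrée maps x = Rλ, y = Rφ. The meridian scale is h = 1 and the parallel scale is k = 1/cos φ = sec φ.
At 32.1°: h = 1.000, k = 1.180; principal scales a = 1.180, b = 1.000.
sin(ω/2) = (a − b)/(a + b) = 0.1805/2.180 = 0.08277, so ω = 2 arcsin(0.08277) ≈ 9.5°.

9.5°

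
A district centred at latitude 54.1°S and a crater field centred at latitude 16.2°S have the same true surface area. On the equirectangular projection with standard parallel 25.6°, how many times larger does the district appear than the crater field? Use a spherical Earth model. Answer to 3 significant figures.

1.64

The equidistant cylindrical projection with φ₀ = 25.6° has h = 1 (meridians true) and k = cos φ₀ / cos φ along parallels.
Areal scale at 54.1°: h·k = 1.000 × 1.538 = 1.538.
Areal scale at 16.2°: h·k = 1.000 × 0.9391 = 0.9391.
Ratio = 1.538/0.9391 ≈ 1.64.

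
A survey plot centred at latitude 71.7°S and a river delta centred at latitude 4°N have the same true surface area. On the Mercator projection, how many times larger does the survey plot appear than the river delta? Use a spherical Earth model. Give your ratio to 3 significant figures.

10.1

On Mercator, area is exaggerated by sec²φ = 1/cos²φ.
At 71.7°: sec²(71.7°) = 1/0.3140² = 10.14.
At 4°: sec²(4°) = 1/0.9976² = 1.005.
Ratio = 10.14/1.005 = cos²(4°)/cos²(71.7°) ≈ 10.1.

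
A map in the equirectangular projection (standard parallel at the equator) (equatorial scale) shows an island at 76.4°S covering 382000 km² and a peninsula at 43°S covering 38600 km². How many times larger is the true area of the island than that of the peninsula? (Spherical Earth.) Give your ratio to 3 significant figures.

3.18

On the plate carrée, areal scale = h·k = 1 × sec φ, so true area = apparent × cos φ.
True area of island: 382000 × cos(76.4°) = 382000 × 0.2351 = 89820 km².
True area of peninsula: 38600 × cos(43°) = 38600 × 0.7314 = 28230 km².
Ratio = 89820 / 28230 ≈ 3.18.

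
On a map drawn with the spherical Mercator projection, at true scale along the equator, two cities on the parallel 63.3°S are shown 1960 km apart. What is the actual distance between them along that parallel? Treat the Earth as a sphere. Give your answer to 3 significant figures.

881 km

Mercator is conformal, so the point scale is isotropic: h = k = sec φ = 1/cos φ.
Along the parallel at 63.3°, map distances are exaggerated by k = sec 63.3° = 2.226.
True distance = 1960 / 2.226 = 1960 × cos 63.3° ≈ 881 km.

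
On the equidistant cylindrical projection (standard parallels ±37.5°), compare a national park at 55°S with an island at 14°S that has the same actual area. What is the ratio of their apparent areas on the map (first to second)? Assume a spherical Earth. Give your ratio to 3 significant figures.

1.69

The equidistant cylindrical projection with φ₀ = 37.5° has h = 1 (meridians true) and k = cos φ₀ / cos φ along parallels.
Areal scale at 55°: h·k = 1.000 × 1.383 = 1.383.
Areal scale at 14°: h·k = 1.000 × 0.8176 = 0.8176.
Ratio = 1.383/0.8176 ≈ 1.69.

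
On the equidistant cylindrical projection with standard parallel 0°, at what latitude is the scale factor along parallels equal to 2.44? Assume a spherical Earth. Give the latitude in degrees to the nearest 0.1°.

Plate carrée: h = 1, k = sec φ along parallels.
sec φ = 2.44  ⇒  cos φ = 0.4098  ⇒  φ ≈ 65.8°.

65.8°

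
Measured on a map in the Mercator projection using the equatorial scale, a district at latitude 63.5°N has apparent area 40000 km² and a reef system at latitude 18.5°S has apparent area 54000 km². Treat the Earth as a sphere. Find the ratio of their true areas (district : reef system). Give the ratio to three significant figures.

On Mercator the areal scale is sec²φ, so true area = apparent × cos²φ.
True area of district: 40000 × cos²(63.5°) = 40000 × 0.1991 = 7964 km².
True area of reef system: 54000 × cos²(18.5°) = 54000 × 0.8993 = 48560 km².
Ratio = 7964 / 48560 ≈ 0.164.

0.164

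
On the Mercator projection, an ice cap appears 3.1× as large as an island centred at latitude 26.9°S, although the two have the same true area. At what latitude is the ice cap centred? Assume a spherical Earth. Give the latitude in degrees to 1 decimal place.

59.6°

For equal true areas on Mercator, apparent areas scale as sec²φ, so the ratio is cos²φ₂ / cos²φ₁.
cos²φ₂ / cos²φ₁ = 3.1  ⇒  cos φ₁ = cos 26.9° / √3.1 = 0.8918/1.761 = 0.5065.
φ₁ = arccos(0.5065) ≈ 59.6°.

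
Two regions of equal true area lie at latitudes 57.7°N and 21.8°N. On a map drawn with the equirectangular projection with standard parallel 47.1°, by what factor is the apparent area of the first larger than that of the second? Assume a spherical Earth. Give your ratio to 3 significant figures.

1.74

With standard parallel φ₀ = 47.1°, the equirectangular projection gives x = Rλ cos φ₀, y = Rφ, so h = 1 and k = cos 47.1° / cos φ.
Areal scale at 57.7°: h·k = 1.000 × 1.274 = 1.274.
Areal scale at 21.8°: h·k = 1.000 × 0.7332 = 0.7332.
Ratio = 1.274/0.7332 ≈ 1.74.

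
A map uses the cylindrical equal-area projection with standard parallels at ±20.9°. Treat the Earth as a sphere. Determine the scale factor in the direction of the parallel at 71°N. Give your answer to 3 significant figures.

Cylindrical equal-area (φ₀ = 20.9°): h = cos φ / cos 20.9° along meridians, k = cos 20.9° / cos φ along parallels; h·k = 1.
k = cos 20.9° / cos 71° = 0.9342/0.3256 = 2.869.

2.87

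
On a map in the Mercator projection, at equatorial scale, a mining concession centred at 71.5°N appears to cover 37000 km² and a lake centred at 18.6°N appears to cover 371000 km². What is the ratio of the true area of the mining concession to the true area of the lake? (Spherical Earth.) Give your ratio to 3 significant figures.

0.0112

On Mercator the areal scale is sec²φ, so true area = apparent × cos²φ.
True area of mining concession: 37000 × cos²(71.5°) = 37000 × 0.1007 = 3725 km².
True area of lake: 371000 × cos²(18.6°) = 371000 × 0.8983 = 333300 km².
Ratio = 3725 / 333300 ≈ 0.0112.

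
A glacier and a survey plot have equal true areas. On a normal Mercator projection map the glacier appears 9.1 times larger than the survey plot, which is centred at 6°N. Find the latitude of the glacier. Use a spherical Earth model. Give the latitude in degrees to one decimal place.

Mercator areal scale is sec²φ, so apparent-area ratio = sec²φ₁ / sec²φ₂ = cos²φ₂ / cos²φ₁.
cos²φ₂ / cos²φ₁ = 9.1  ⇒  cos φ₁ = cos 6° / √9.1 = 0.9945/3.017 = 0.3297.
φ₁ = arccos(0.3297) ≈ 70.8°.

70.8°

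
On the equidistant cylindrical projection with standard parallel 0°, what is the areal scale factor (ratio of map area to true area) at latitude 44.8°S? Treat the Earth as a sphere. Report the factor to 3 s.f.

For the equirectangular projection with φ₀ = 0 (plate carrée), h = 1 along meridians and k = sec φ along parallels.
Areal scale = h·k = 1 × sec φ; at 44.8°, h = 1.000, k = 1.409, so h·k = 1.409.

1.41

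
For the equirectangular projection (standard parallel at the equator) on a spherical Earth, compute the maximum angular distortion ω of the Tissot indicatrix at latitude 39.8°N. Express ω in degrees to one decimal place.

15.1°

Plate carrée maps x = Rλ, y = Rφ. The meridian scale is h = 1 and the parallel scale is k = 1/cos φ = sec φ.
At 39.8°: h = 1.000, k = 1.302; principal scales a = 1.302, b = 1.000.
sin(ω/2) = (a − b)/(a + b) = 0.3016/2.302 = 0.1310, so ω = 2 arcsin(0.1310) ≈ 15.1°.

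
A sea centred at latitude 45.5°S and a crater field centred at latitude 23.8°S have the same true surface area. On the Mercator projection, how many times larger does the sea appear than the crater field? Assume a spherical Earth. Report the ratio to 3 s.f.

1.70

Mercator areal scale is sec²φ.
At 45.5°: sec²(45.5°) = 1/0.7009² = 2.036.
At 23.8°: sec²(23.8°) = 1/0.9150² = 1.195.
Ratio = 2.036/1.195 = cos²(23.8°)/cos²(45.5°) ≈ 1.70.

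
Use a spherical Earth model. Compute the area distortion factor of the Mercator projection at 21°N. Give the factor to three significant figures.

For Mercator, h = k = sec φ (a conformal cylindrical projection has a single point scale, 1/cos φ).
Areal scale = k² = sec²φ = 1/cos²(21°) = 1/0.9336² = 1.147.

1.15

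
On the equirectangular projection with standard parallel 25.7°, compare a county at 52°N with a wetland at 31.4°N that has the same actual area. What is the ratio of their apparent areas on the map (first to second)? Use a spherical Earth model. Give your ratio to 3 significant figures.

1.39

In the equirectangular projection with standard parallel φ₀ = 25.7° (x = Rλ cos φ₀, y = Rφ), meridians are true-scale (h = 1) and the parallel scale is k = cos φ₀ / cos φ.
Areal scale at 52°: h·k = 1.000 × 1.464 = 1.464.
Areal scale at 31.4°: h·k = 1.000 × 1.056 = 1.056.
Ratio = 1.464/1.056 ≈ 1.39.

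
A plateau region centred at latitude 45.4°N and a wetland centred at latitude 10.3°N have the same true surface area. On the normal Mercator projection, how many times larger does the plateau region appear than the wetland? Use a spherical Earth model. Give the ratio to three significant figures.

Mercator is conformal with k = sec φ, so areal scale = k² = sec²φ.
At 45.4°: sec²(45.4°) = 1/0.7022² = 2.028.
At 10.3°: sec²(10.3°) = 1/0.9839² = 1.033.
Ratio = 2.028/1.033 = cos²(10.3°)/cos²(45.4°) ≈ 1.96.

1.96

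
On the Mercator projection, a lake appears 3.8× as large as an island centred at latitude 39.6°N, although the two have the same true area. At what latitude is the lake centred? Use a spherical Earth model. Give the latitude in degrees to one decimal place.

Mercator areal scale is sec²φ, so apparent-area ratio = sec²φ₁ / sec²φ₂ = cos²φ₂ / cos²φ₁.
cos²φ₂ / cos²φ₁ = 3.8  ⇒  cos φ₁ = cos 39.6° / √3.8 = 0.7705/1.949 = 0.3953.
φ₁ = arccos(0.3953) ≈ 66.7°.

66.7°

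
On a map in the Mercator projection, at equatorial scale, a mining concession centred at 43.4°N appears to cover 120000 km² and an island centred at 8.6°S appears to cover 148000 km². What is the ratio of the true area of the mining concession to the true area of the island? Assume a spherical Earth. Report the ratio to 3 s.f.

On Mercator the areal scale is sec²φ, so true area = apparent × cos²φ.
True area of mining concession: 120000 × cos²(43.4°) = 120000 × 0.5279 = 63350 km².
True area of island: 148000 × cos²(8.6°) = 148000 × 0.9776 = 144700 km².
Ratio = 63350 / 144700 ≈ 0.438.

0.438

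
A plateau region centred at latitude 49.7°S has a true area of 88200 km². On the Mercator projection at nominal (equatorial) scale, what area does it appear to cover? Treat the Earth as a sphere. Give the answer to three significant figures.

211000 km²

The Mercator projection is conformal; its linear scale factor is the same in every direction and equals sec φ = 1/cos φ.
Areal scale = k² = sec²φ = 1/cos²(49.7°) = 1/0.6468² = 2.390.
Apparent area = 88200 × 2.390 ≈ 211000 km².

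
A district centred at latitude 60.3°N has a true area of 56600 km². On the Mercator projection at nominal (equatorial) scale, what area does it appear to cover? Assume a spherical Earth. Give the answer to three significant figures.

For Mercator, h = k = sec φ (a conformal cylindrical projection has a single point scale, 1/cos φ).
Areal scale = k² = sec²φ = 1/cos²(60.3°) = 1/0.4955² = 4.074.
Apparent area = 56600 × 4.074 ≈ 231000 km².

231000 km²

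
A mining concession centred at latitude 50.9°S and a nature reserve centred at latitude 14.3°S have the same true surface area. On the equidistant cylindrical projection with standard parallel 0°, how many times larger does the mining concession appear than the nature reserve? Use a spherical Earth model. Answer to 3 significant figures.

1.54

In the plate carrée (x = Rλ, y = Rφ), meridians are true-scale (h = 1) and parallels are stretched by k = sec φ.
Areal scale at 50.9°: h·k = 1.000 × 1.586 = 1.586.
Areal scale at 14.3°: h·k = 1.000 × 1.032 = 1.032.
Ratio = 1.586/1.032 ≈ 1.54.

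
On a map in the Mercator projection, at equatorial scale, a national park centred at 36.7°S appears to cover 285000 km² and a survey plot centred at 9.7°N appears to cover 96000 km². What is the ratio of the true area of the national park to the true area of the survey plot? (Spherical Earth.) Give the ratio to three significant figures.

Since Mercator area scale is 1/cos²φ, the true area equals the apparent area multiplied by cos²φ.
True area of national park: 285000 × cos²(36.7°) = 285000 × 0.6428 = 183200 km².
True area of survey plot: 96000 × cos²(9.7°) = 96000 × 0.9716 = 93270 km².
Ratio = 183200 / 93270 ≈ 1.96.

1.96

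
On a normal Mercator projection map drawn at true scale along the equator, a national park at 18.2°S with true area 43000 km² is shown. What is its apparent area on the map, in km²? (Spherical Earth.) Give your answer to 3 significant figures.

Mercator is conformal, so the point scale is isotropic: h = k = sec φ = 1/cos φ.
Areal scale = k² = sec²φ = 1/cos²(18.2°) = 1/0.9500² = 1.108.
Apparent area = 43000 × 1.108 ≈ 47600 km².

47600 km²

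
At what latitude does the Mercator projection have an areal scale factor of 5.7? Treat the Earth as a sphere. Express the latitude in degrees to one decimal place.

65.2°

Mercator areal scale is sec²φ.
sec²φ = 5.7  ⇒  cos²φ = 0.1754  ⇒  cos φ = 0.4189.
φ = arccos(0.4189) ≈ 65.2°.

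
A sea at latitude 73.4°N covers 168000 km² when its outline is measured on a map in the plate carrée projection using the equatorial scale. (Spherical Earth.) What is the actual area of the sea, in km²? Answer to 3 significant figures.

Plate carrée maps x = Rλ, y = Rφ. The meridian scale is h = 1 and the parallel scale is k = 1/cos φ = sec φ.
Areal scale = h·k = 1 × sec φ; at 73.4°, h = 1.000, k = 3.500, so h·k = 3.500.
True area = apparent / (areal scale) = 168000 / 3.500 ≈ 48000 km².

48000 km²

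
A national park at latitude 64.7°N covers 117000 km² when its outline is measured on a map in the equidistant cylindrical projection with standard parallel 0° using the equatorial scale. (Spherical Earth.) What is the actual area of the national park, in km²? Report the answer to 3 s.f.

50000 km²

In the plate carrée (x = Rλ, y = Rφ), meridians are true-scale (h = 1) and parallels are stretched by k = sec φ.
Areal scale = h·k = 1 × sec φ; at 64.7°, h = 1.000, k = 2.340, so h·k = 2.340.
True area = apparent / (areal scale) = 117000 / 2.340 ≈ 50000 km².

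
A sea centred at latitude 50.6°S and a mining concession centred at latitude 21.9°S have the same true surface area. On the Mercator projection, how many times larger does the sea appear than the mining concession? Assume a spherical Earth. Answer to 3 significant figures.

2.14

Mercator is conformal with k = sec φ, so areal scale = k² = sec²φ.
At 50.6°: sec²(50.6°) = 1/0.6347² = 2.482.
At 21.9°: sec²(21.9°) = 1/0.9278² = 1.162.
Ratio = 2.482/1.162 = cos²(21.9°)/cos²(50.6°) ≈ 2.14.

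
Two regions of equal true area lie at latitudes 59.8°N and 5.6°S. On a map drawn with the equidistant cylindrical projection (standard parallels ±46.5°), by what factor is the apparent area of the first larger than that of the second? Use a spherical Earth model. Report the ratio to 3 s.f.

The equidistant cylindrical projection with φ₀ = 46.5° has h = 1 (meridians true) and k = cos φ₀ / cos φ along parallels.
Areal scale at 59.8°: h·k = 1.000 × 1.368 = 1.368.
Areal scale at 5.6°: h·k = 1.000 × 0.6917 = 0.6917.
Ratio = 1.368/0.6917 ≈ 1.98.

1.98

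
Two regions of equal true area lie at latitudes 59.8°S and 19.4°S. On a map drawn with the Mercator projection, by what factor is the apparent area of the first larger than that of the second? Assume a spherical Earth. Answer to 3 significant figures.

3.52

Mercator is conformal with k = sec φ, so areal scale = k² = sec²φ.
At 59.8°: sec²(59.8°) = 1/0.5030² = 3.952.
At 19.4°: sec²(19.4°) = 1/0.9432² = 1.124.
Ratio = 3.952/1.124 = cos²(19.4°)/cos²(59.8°) ≈ 3.52.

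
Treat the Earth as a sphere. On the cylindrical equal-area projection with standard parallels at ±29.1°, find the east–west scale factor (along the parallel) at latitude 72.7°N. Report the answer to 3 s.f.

2.94

Cylindrical equal-area (φ₀ = 29.1°): h = cos φ / cos 29.1° along meridians, k = cos 29.1° / cos φ along parallels; h·k = 1.
k = cos 29.1° / cos 72.7° = 0.8738/0.2974 = 2.938.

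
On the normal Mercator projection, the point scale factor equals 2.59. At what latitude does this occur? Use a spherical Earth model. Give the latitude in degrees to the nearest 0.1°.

Mercator scale is k = sec φ = 1/cos φ.
1/cos φ = 2.59  ⇒  cos φ = 0.3861  ⇒  φ = arccos(0.3861) ≈ 67.3°.

67.3°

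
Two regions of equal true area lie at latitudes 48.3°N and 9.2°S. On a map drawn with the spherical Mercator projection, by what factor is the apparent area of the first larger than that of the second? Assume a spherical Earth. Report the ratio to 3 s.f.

Mercator is conformal with k = sec φ, so areal scale = k² = sec²φ.
At 48.3°: sec²(48.3°) = 1/0.6652² = 2.260.
At 9.2°: sec²(9.2°) = 1/0.9871² = 1.026.
Ratio = 2.260/1.026 = cos²(9.2°)/cos²(48.3°) ≈ 2.20.

2.20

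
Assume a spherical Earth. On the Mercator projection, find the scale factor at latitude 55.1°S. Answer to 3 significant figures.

1.75

The Mercator projection is conformal; its linear scale factor is the same in every direction and equals sec φ = 1/cos φ.
k = 1/cos 55.1° = 1/0.5721 = 1.748.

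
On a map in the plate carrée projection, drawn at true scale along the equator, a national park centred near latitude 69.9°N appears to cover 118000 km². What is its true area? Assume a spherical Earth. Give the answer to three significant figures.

Plate carrée maps x = Rλ, y = Rφ. The meridian scale is h = 1 and the parallel scale is k = 1/cos φ = sec φ.
Areal scale = h·k = 1 × sec φ; at 69.9°, h = 1.000, k = 2.910, so h·k = 2.910.
True area = apparent / (areal scale) = 118000 / 2.910 ≈ 40600 km².

40600 km²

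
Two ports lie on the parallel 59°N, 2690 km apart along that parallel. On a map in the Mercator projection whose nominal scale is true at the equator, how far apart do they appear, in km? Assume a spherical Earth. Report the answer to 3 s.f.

The Mercator projection is conformal; its linear scale factor is the same in every direction and equals sec φ = 1/cos φ.
Along the parallel, k = sec 59° = 1/0.5150 = 1.942.
Map distance = 2690 × 1.942 ≈ 5220 km.

5220 km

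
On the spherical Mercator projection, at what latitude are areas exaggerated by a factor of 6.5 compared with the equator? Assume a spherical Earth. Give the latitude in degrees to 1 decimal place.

66.9°

Mercator areal scale is sec²φ.
sec²φ = 6.5  ⇒  cos²φ = 0.1538  ⇒  cos φ = 0.3922.
φ = arccos(0.3922) ≈ 66.9°.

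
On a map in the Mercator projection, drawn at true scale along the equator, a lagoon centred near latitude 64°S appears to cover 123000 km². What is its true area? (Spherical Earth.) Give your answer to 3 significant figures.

The Mercator projection is conformal; its linear scale factor is the same in every direction and equals sec φ = 1/cos φ.
Areal scale = k² = sec²φ = 1/cos²(64°) = 1/0.4384² = 5.204.
True area = apparent / (areal scale) = 123000 / 5.204 ≈ 23600 km².

23600 km²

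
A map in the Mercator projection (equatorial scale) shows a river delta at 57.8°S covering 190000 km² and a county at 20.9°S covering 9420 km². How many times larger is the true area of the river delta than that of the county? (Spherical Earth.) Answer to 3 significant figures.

6.56

Since Mercator area scale is 1/cos²φ, the true area equals the apparent area multiplied by cos²φ.
True area of river delta: 190000 × cos²(57.8°) = 190000 × 0.2840 = 53950 km².
True area of county: 9420 × cos²(20.9°) = 9420 × 0.8727 = 8221 km².
Ratio = 53950 / 8221 ≈ 6.56.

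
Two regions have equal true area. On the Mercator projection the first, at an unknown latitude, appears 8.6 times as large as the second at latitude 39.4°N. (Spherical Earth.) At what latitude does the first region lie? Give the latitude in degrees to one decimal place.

For equal true areas on Mercator, apparent areas scale as sec²φ, so the ratio is cos²φ₂ / cos²φ₁.
cos²φ₂ / cos²φ₁ = 8.6  ⇒  cos φ₁ = cos 39.4° / √8.6 = 0.7727/2.933 = 0.2635.
φ₁ = arccos(0.2635) ≈ 74.7°.

74.7°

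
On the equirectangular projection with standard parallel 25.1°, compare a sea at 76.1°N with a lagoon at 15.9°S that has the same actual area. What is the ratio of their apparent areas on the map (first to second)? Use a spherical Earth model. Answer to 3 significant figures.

4.00

In the equirectangular projection with standard parallel φ₀ = 25.1° (x = Rλ cos φ₀, y = Rφ), meridians are true-scale (h = 1) and the parallel scale is k = cos φ₀ / cos φ.
Areal scale at 76.1°: h·k = 1.000 × 3.770 = 3.770.
Areal scale at 15.9°: h·k = 1.000 × 0.9416 = 0.9416.
Ratio = 3.770/0.9416 ≈ 4.00.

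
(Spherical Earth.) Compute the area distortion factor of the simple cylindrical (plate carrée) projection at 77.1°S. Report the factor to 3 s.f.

4.48

For the equirectangular projection with φ₀ = 0 (plate carrée), h = 1 along meridians and k = sec φ along parallels.
Areal scale = h·k = 1 × sec φ; at 77.1°, h = 1.000, k = 4.479, so h·k = 4.479.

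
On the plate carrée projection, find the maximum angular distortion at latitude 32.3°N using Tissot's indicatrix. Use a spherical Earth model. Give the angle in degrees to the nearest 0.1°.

Plate carrée maps x = Rλ, y = Rφ. The meridian scale is h = 1 and the parallel scale is k = 1/cos φ = sec φ.
At 32.3°: h = 1.000, k = 1.183; principal scales a = 1.183, b = 1.000.
sin(ω/2) = (a − b)/(a + b) = 0.1831/2.183 = 0.08386, so ω = 2 arcsin(0.08386) ≈ 9.6°.

9.6°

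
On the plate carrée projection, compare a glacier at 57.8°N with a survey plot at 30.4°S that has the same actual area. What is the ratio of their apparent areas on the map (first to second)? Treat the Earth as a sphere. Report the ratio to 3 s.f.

1.62

Plate carrée maps x = Rλ, y = Rφ. The meridian scale is h = 1 and the parallel scale is k = 1/cos φ = sec φ.
Areal scale at 57.8°: h·k = 1.000 × 1.877 = 1.877.
Areal scale at 30.4°: h·k = 1.000 × 1.159 = 1.159.
Ratio = 1.877/1.159 ≈ 1.62.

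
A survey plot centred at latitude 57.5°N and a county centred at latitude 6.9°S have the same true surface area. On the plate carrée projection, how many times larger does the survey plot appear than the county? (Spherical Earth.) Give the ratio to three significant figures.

1.85

Plate carrée maps x = Rλ, y = Rφ. The meridian scale is h = 1 and the parallel scale is k = 1/cos φ = sec φ.
Areal scale at 57.5°: h·k = 1.000 × 1.861 = 1.861.
Areal scale at 6.9°: h·k = 1.000 × 1.007 = 1.007.
Ratio = 1.861/1.007 ≈ 1.85.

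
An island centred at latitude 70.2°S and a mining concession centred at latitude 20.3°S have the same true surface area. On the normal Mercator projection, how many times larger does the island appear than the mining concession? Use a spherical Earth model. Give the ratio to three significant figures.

7.67

On Mercator, area is exaggerated by sec²φ = 1/cos²φ.
At 70.2°: sec²(70.2°) = 1/0.3387² = 8.715.
At 20.3°: sec²(20.3°) = 1/0.9379² = 1.137.
Ratio = 8.715/1.137 = cos²(20.3°)/cos²(70.2°) ≈ 7.67.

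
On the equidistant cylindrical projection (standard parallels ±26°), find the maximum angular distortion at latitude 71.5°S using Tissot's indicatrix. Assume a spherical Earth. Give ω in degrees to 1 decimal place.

The equidistant cylindrical projection with φ₀ = 26° has h = 1 (meridians true) and k = cos φ₀ / cos φ along parallels.
At 71.5°: h = 1.000, k = 2.833; principal scales a = 2.833, b = 1.000.
sin(ω/2) = (a − b)/(a + b) = 1.833/3.833 = 0.4782, so ω = 2 arcsin(0.4782) ≈ 57.1°.

57.1°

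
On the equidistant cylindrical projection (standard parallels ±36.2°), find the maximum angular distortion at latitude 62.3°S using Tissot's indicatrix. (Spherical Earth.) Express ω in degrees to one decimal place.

31.2°

In the equirectangular projection with standard parallel φ₀ = 36.2° (x = Rλ cos φ₀, y = Rφ), meridians are true-scale (h = 1) and the parallel scale is k = cos φ₀ / cos φ.
At 62.3°: h = 1.000, k = 1.736; principal scales a = 1.736, b = 1.000.
sin(ω/2) = (a − b)/(a + b) = 0.7360/2.736 = 0.2690, so ω = 2 arcsin(0.2690) ≈ 31.2°.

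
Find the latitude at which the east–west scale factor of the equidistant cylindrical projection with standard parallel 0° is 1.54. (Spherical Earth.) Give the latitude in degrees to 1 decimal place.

49.5°

Plate carrée: h = 1, k = sec φ along parallels.
sec φ = 1.54  ⇒  cos φ = 0.6494  ⇒  φ ≈ 49.5°.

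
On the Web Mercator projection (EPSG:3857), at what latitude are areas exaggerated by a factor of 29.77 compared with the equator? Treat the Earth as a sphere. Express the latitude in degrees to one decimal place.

Mercator areal scale is sec²φ.
sec²φ = 29.77  ⇒  cos²φ = 0.03359  ⇒  cos φ = 0.1833.
φ = arccos(0.1833) ≈ 79.4°.

79.4°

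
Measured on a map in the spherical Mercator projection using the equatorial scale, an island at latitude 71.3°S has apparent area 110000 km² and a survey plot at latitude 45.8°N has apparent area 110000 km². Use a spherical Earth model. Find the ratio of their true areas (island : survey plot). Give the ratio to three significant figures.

0.211

Mercator's areal exaggeration is sec²φ; hence true area = (apparent area) · cos²φ.
True area of island: 110000 × cos²(71.3°) = 110000 × 0.1028 = 11310 km².
True area of survey plot: 110000 × cos²(45.8°) = 110000 × 0.4860 = 53460 km².
Ratio = 11310 / 53460 ≈ 0.211.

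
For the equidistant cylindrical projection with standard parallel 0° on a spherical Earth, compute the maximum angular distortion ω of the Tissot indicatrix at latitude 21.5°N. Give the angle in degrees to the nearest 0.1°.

Plate carrée maps x = Rλ, y = Rφ. The meridian scale is h = 1 and the parallel scale is k = 1/cos φ = sec φ.
At 21.5°: h = 1.000, k = 1.075; principal scales a = 1.075, b = 1.000.
sin(ω/2) = (a − b)/(a + b) = 0.07479/2.075 = 0.03605, so ω = 2 arcsin(0.03605) ≈ 4.1°.

4.1°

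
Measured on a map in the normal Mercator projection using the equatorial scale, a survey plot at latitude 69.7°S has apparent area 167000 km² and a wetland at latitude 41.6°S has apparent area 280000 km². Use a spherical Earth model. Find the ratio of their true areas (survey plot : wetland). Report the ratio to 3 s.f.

0.128

Since Mercator area scale is 1/cos²φ, the true area equals the apparent area multiplied by cos²φ.
True area of survey plot: 167000 × cos²(69.7°) = 167000 × 0.1204 = 20100 km².
True area of wetland: 280000 × cos²(41.6°) = 280000 × 0.5592 = 156600 km².
Ratio = 20100 / 156600 ≈ 0.128.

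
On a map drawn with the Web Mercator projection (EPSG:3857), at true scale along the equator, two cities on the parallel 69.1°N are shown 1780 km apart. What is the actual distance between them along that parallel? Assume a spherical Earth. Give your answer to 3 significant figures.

The Mercator projection is conformal; its linear scale factor is the same in every direction and equals sec φ = 1/cos φ.
Along the parallel at 69.1°, map distances are exaggerated by k = sec 69.1° = 2.803.
True distance = 1780 / 2.803 = 1780 × cos 69.1° ≈ 635 km.

635 km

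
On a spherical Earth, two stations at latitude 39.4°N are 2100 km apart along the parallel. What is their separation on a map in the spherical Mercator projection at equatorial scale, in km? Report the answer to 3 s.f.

2720 km

Mercator is conformal, so the point scale is isotropic: h = k = sec φ = 1/cos φ.
Along the parallel, k = sec 39.4° = 1/0.7727 = 1.294.
Map distance = 2100 × 1.294 ≈ 2720 km.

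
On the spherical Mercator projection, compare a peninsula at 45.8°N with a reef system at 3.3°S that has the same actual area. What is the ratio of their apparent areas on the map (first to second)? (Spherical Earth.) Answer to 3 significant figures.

2.05

On Mercator, area is exaggerated by sec²φ = 1/cos²φ.
At 45.8°: sec²(45.8°) = 1/0.6972² = 2.057.
At 3.3°: sec²(3.3°) = 1/0.9983² = 1.003.
Ratio = 2.057/1.003 = cos²(3.3°)/cos²(45.8°) ≈ 2.05.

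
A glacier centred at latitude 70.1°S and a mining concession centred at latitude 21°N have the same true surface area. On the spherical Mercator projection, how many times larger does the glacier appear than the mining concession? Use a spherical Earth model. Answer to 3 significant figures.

Mercator areal scale is sec²φ.
At 70.1°: sec²(70.1°) = 1/0.3404² = 8.631.
At 21°: sec²(21°) = 1/0.9336² = 1.147.
Ratio = 8.631/1.147 = cos²(21°)/cos²(70.1°) ≈ 7.52.

7.52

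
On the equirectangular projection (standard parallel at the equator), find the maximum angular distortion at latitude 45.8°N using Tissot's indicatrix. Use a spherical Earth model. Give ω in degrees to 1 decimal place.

20.6°

In the plate carrée (x = Rλ, y = Rφ), meridians are true-scale (h = 1) and parallels are stretched by k = sec φ.
At 45.8°: h = 1.000, k = 1.434; principal scales a = 1.434, b = 1.000.
sin(ω/2) = (a − b)/(a + b) = 0.4344/2.434 = 0.1784, so ω = 2 arcsin(0.1784) ≈ 20.6°.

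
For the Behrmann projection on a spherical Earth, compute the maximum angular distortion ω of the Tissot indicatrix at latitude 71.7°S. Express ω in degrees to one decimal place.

The Behrmann projection is cylindrical equal-area with φ₀ = 30°. Cylindrical equal-area (φ₀ = 30°): h = cos φ / cos 30° along meridians, k = cos 30° / cos φ along parallels; h·k = 1.
At 71.7°: h = 0.3626, k = 2.758; principal scales a = 2.758, b = 0.3626.
sin(ω/2) = (a − b)/(a + b) = 2.396/3.121 = 0.7676, so ω = 2 arcsin(0.7676) ≈ 100.3°.

100.3°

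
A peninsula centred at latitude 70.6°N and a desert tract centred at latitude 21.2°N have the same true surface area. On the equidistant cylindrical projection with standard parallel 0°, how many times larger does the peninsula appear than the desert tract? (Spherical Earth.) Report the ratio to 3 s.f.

2.81

In the plate carrée (x = Rλ, y = Rφ), meridians are true-scale (h = 1) and parallels are stretched by k = sec φ.
Areal scale at 70.6°: h·k = 1.000 × 3.011 = 3.011.
Areal scale at 21.2°: h·k = 1.000 × 1.073 = 1.073.
Ratio = 3.011/1.073 ≈ 2.81.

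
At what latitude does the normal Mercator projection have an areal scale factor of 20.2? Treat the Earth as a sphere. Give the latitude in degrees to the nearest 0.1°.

77.1°

Mercator areal scale is sec²φ.
sec²φ = 20.2  ⇒  cos²φ = 0.04950  ⇒  cos φ = 0.2225.
φ = arccos(0.2225) ≈ 77.1°.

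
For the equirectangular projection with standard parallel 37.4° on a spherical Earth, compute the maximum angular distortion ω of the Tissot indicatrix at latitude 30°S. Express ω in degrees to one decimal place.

The equidistant cylindrical projection with φ₀ = 37.4° has h = 1 (meridians true) and k = cos φ₀ / cos φ along parallels.
At 30°: h = 1.000, k = 0.9173; principal scales a = 1.000, b = 0.9173.
sin(ω/2) = (a − b)/(a + b) = 0.08269/1.917 = 0.04313, so ω = 2 arcsin(0.04313) ≈ 4.9°.

4.9°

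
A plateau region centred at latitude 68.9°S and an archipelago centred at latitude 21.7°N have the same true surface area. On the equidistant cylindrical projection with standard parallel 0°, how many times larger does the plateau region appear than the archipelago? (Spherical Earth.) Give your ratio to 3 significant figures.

Plate carrée maps x = Rλ, y = Rφ. The meridian scale is h = 1 and the parallel scale is k = 1/cos φ = sec φ.
Areal scale at 68.9°: h·k = 1.000 × 2.778 = 2.778.
Areal scale at 21.7°: h·k = 1.000 × 1.076 = 1.076.
Ratio = 2.778/1.076 ≈ 2.58.

2.58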